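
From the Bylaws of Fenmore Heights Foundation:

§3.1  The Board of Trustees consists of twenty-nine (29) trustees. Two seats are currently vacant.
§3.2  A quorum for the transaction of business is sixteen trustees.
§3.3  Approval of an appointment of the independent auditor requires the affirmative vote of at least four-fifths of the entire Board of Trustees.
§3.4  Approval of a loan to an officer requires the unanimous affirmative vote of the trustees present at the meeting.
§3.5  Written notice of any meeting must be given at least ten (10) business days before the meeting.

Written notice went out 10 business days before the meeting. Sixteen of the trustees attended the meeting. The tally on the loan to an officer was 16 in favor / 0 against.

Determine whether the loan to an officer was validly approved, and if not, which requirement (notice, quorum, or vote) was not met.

Valid — all requirements satisfied.

Notice: 10 business days given; 10 required (10 ≥ 10). Satisfied.
Quorum: 16 present; quorum is 16. Satisfied.
Vote: the loan to an officer requires the unanimous vote of the trustees present (16). Unanimous means all 16, so 16 affirmative votes are needed; 16 voted in favor. Satisfied.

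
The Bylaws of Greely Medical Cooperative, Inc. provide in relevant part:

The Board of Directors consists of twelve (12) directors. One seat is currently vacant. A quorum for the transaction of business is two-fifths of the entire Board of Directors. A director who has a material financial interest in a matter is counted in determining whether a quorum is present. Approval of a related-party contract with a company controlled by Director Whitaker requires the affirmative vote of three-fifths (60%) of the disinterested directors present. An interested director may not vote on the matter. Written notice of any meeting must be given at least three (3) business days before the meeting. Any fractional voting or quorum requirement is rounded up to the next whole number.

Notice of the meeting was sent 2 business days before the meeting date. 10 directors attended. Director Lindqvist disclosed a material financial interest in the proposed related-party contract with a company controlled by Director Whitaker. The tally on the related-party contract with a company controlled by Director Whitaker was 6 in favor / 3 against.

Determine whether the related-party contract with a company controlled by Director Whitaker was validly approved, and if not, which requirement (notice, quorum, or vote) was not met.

Invalid — notice requirement not satisfied.

Notice: 2 business days given; 3 required (2 < 3). Not satisfied.
Quorum: 10 present (interested directors count toward quorum); quorum is 5. Satisfied.
Vote: the related-party contract with a company controlled by Director Whitaker requires three-fifths of the disinterested directors present (10 − 1 = 9). 3/5 of 9 = 5.40, rounded up to 6, so 6 affirmative votes are needed; 6 voted in favor. Satisfied.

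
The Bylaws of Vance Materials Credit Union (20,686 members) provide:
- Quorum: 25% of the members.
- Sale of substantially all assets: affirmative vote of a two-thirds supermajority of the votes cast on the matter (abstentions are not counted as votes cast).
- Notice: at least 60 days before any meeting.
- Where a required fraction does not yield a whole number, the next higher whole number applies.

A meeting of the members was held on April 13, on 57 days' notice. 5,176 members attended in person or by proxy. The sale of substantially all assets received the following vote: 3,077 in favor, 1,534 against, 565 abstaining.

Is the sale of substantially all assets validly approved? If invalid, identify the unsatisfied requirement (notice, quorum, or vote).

Invalid — notice requirement not satisfied.

Notice: 57 days given; 60 required. Not satisfied.
Quorum: 25% of 20,686 = 5,171.50, rounded up to 5,172; 5,176 present. Satisfied.
Vote: requires two-thirds of the votes cast (5,176 − 565 abstaining = 4,611); 2/3 of 4611 = 3074, so 3,074 needed; 3,077 in favor. Satisfied.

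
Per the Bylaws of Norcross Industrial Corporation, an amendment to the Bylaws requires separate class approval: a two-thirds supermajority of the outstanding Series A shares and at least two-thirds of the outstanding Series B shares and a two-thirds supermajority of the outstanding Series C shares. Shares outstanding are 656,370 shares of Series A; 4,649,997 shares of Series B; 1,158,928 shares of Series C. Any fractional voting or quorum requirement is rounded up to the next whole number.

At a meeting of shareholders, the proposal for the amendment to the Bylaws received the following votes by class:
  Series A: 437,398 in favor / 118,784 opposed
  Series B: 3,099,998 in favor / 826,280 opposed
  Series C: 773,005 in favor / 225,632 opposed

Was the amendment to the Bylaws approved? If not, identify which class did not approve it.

Series A: 2/3 of 656370 = 437580; 437,580 required, 437,398 in favor — not approved.
Series B: 2/3 of 4649997 = 3099998; 3,099,998 required, 3,099,998 in favor — approved.
Series C: 2/3 of 1158928 = 772618.67, rounded up to 772619; 772,619 required, 773,005 in favor — approved.

Not approved — the Series A shares did not give the required vote.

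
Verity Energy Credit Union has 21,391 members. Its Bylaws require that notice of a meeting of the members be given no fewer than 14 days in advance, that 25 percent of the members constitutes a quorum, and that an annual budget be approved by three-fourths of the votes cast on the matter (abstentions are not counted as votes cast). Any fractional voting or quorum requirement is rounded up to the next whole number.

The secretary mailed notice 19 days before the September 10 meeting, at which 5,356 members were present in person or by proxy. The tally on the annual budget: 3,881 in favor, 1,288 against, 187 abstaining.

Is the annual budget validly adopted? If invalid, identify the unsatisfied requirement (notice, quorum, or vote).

Notice: 19 days given; 14 required. Satisfied.
Quorum: 25% of 21,391 = 5,347.75, rounded up to 5,348; 5,356 present. Satisfied.
Vote: requires three-fourths of the votes cast (5,356 − 187 abstaining = 5,169); 3/4 of 5169 = 3876.75, rounded up to 3877, so 3,877 needed; 3,881 in favor. Satisfied.

Valid — all requirements satisfied.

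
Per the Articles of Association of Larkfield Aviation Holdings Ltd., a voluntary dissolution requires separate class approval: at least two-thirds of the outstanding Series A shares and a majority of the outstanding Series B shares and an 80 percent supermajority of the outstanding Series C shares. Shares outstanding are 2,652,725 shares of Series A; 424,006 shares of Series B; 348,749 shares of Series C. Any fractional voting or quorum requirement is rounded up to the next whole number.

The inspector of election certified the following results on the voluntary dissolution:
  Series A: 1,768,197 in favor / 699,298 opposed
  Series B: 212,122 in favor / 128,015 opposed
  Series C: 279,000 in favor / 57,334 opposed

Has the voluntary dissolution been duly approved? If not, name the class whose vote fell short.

Not approved — the Series A shares did not give the required vote.

Series A: 2/3 of 2652725 = 1768483.33, rounded up to 1768484; 1,768,484 required, 1,768,197 in favor — not approved.
Series B: a majority of 424006 is 212004; 212,004 required, 212,122 in favor — approved.
Series C: 4/5 of 348749 = 278999.20, rounded up to 279000; 279,000 required, 279,000 in favor — approved.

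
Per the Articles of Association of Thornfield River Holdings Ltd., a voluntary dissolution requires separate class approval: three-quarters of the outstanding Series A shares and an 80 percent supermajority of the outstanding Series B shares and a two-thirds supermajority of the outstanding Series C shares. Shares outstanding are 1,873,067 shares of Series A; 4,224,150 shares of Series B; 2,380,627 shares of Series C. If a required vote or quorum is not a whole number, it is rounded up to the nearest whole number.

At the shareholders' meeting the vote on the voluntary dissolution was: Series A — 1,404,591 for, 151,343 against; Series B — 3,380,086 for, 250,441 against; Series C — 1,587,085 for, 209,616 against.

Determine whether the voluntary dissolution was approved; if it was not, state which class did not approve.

Series A: 3/4 of 1873067 = 1404800.25, rounded up to 1404801; 1,404,801 required, 1,404,591 in favor — not approved.
Series B: 4/5 of 4224150 = 3379320; 3,379,320 required, 3,380,086 in favor — approved.
Series C: 2/3 of 2380627 = 1587084.67, rounded up to 1587085; 1,587,085 required, 1,587,085 in favor — approved.

Not approved — the Series A shares did not give the required vote.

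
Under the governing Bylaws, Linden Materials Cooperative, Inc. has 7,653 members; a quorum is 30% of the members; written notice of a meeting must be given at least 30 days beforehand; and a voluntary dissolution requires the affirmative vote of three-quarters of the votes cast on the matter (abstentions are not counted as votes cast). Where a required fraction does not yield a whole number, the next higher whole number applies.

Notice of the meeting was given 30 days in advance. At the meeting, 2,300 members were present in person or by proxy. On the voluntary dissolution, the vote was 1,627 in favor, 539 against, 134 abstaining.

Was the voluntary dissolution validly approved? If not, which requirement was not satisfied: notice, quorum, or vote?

Notice: 30 days given; 30 required. Satisfied.
Quorum: 30% of 7,653 = 2,295.90, rounded up to 2,296; 2,300 present. Satisfied.
Vote: requires three-fourths of the votes cast (2,300 − 134 abstaining = 2,166); 3/4 of 2166 = 1624.50, rounded up to 1625, so 1,625 needed; 1,627 in favor. Satisfied.

Valid — all requirements satisfied.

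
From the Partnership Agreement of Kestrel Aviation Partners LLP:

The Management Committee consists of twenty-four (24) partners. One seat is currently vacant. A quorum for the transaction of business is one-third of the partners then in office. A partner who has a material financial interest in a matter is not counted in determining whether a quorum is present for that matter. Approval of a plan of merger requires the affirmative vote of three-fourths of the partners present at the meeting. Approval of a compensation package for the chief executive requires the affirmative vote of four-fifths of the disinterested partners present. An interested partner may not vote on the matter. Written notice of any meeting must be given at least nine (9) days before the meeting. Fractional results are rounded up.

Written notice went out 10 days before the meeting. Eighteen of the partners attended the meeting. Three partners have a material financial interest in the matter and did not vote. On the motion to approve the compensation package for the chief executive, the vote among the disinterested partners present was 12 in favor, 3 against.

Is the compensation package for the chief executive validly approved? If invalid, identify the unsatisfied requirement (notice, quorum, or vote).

Notice: 10 days given; 9 required (10 ≥ 9). Satisfied.
Quorum: 18 present, but the 3 interested partners do not count, leaving 15. Quorum is 8. Satisfied.
Vote: the compensation package for the chief executive requires four-fifths of the disinterested partners present (18 − 3 = 15). 4/5 of 15 = 12, so 12 affirmative votes are needed; 12 voted in favor. Satisfied.

Valid — all requirements satisfied.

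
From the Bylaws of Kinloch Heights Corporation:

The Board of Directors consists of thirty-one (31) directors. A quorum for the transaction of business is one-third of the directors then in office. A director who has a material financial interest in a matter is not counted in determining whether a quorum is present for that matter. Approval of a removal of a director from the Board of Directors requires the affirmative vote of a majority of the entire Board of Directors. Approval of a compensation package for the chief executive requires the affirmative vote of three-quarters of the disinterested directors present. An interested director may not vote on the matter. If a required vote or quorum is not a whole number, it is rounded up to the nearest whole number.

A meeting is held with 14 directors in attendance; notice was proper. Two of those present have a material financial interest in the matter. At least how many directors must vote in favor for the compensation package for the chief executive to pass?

The compensation package for the chief executive requires three-fourths of the disinterested directors present (14 − 2 = 12).
3/4 of 12 = 9.

9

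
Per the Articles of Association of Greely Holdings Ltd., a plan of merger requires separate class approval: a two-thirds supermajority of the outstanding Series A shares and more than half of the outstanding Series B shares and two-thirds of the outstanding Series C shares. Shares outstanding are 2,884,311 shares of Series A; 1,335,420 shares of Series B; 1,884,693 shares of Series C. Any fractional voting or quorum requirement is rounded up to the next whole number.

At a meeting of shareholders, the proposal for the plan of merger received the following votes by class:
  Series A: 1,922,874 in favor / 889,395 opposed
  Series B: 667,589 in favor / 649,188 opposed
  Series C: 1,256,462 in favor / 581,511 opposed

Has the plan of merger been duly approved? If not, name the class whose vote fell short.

Series A: 2/3 of 2884311 = 1922874; 1,922,874 required, 1,922,874 in favor — approved.
Series B: a majority of 1335420 is 667711; 667,711 required, 667,589 in favor — not approved.
Series C: 2/3 of 1884693 = 1256462; 1,256,462 required, 1,256,462 in favor — approved.

Not approved — the Series B shares did not give the required vote.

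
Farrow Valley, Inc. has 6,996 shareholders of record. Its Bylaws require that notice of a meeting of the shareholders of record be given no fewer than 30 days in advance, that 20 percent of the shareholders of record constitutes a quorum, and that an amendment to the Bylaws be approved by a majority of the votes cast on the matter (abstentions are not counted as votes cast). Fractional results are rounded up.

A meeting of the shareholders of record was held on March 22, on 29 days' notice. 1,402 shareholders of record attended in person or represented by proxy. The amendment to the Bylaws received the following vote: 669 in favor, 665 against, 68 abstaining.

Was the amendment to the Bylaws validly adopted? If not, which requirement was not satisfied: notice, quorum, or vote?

Notice: 29 days given; 30 required. Not satisfied.
Quorum: 20% of 6,996 = 1,399.20, rounded up to 1,400; 1,402 present. Satisfied.
Vote: requires a majority of the votes cast (1,402 − 68 abstaining = 1,334); a majority of 1334 is 668, so 668 needed; 669 in favor. Satisfied.

Invalid — notice requirement not satisfied.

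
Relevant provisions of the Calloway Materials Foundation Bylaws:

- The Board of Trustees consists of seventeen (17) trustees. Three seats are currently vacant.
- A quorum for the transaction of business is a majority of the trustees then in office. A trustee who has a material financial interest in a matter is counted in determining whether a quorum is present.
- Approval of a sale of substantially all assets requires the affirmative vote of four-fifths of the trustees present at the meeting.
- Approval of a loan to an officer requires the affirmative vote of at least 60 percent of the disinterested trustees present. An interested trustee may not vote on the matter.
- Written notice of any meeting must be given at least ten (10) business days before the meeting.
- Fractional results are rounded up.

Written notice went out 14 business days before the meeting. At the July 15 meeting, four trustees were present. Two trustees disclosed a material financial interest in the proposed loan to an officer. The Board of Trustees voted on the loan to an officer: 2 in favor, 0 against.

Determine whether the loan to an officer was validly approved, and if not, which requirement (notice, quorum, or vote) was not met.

Invalid — quorum requirement not satisfied.

Notice: 14 business days given; 10 required (14 ≥ 10). Satisfied.
Quorum: 4 present (interested trustees count toward quorum); quorum is 8. Not satisfied.
Vote: the loan to an officer requires three-fifths of the disinterested trustees present (4 − 2 = 2). 3/5 of 2 = 1.20, rounded up to 2, so 2 affirmative votes are needed; 2 voted in favor. Satisfied. (Moot — without a quorum no business can be validly transacted.)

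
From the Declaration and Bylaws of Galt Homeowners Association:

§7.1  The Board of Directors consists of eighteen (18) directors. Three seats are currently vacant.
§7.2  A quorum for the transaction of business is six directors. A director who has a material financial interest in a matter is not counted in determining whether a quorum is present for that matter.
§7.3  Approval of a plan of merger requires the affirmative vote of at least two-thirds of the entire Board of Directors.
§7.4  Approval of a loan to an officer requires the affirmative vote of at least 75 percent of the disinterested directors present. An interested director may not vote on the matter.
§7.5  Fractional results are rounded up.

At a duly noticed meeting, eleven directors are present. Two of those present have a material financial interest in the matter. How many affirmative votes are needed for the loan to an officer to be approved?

The loan to an officer requires three-fourths of the disinterested directors present (11 − 2 = 9).
3/4 of 9 = 6.75, rounded up to 7.

7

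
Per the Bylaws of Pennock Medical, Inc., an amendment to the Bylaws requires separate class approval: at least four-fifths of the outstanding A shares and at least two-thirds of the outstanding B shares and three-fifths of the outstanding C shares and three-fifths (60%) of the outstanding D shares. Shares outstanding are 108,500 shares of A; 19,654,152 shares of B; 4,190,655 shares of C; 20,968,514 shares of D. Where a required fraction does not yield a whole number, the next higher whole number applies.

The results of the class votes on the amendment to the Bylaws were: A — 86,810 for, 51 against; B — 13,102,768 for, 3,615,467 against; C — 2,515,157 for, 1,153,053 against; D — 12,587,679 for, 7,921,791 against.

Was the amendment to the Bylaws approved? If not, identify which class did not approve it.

A: 4/5 of 108500 = 86800; 86,800 required, 86,810 in favor — approved.
B: 2/3 of 19654152 = 13102768; 13,102,768 required, 13,102,768 in favor — approved.
C: 3/5 of 4190655 = 2514393; 2,514,393 required, 2,515,157 in favor — approved.
D: 3/5 of 20968514 = 12581108.40, rounded up to 12581109; 12,581,109 required, 12,587,679 in favor — approved.

Approved — every class gave the required vote.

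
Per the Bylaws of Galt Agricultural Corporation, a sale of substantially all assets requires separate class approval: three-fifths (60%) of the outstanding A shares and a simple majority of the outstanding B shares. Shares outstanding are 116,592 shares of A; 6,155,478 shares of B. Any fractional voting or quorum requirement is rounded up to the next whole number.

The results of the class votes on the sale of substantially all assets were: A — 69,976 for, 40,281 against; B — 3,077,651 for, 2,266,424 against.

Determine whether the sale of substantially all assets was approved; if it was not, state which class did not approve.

Not approved — the B shares did not give the required vote.

A: 3/5 of 116592 = 69955.20, rounded up to 69956; 69,956 required, 69,976 in favor — approved.
B: a majority of 6155478 is 3077740; 3,077,740 required, 3,077,651 in favor — not approved.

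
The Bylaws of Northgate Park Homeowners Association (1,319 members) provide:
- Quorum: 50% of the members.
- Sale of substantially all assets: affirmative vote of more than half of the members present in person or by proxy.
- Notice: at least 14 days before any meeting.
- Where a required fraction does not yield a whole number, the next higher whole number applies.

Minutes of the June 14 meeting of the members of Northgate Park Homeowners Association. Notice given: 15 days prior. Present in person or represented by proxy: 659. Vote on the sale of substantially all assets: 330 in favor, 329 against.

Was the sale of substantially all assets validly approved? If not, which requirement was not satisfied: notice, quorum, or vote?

Notice: 15 days given; 14 required. Satisfied.
Quorum: 50% of 1,319 = 659.50, rounded up to 660; 659 present. Not satisfied.
Vote: requires a majority of those present (659); a majority of 659 is 330, so 330 needed; 330 in favor. Satisfied.

Invalid — quorum requirement not satisfied.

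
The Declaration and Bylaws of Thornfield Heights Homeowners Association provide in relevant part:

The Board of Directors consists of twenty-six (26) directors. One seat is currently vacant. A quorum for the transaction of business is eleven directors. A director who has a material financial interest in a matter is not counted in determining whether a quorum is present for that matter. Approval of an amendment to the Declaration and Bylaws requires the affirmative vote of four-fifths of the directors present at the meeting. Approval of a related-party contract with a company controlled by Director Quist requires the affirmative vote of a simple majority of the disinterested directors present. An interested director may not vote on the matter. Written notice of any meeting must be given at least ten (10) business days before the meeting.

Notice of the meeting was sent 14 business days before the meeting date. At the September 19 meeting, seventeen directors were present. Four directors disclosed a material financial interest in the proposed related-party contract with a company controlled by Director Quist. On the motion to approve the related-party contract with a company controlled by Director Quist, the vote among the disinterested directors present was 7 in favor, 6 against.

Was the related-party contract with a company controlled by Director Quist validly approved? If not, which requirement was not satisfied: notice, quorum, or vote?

Notice: 14 business days given; 10 required (14 ≥ 10). Satisfied.
Quorum: 17 present, but the 4 interested directors do not count, leaving 13. Quorum is 11. Satisfied.
Vote: the related-party contract with a company controlled by Director Quist requires a majority of the disinterested directors present (17 − 4 = 13). A majority of 13 is 7, so 7 affirmative votes are needed; 7 voted in favor. Satisfied.

Valid — all requirements satisfied.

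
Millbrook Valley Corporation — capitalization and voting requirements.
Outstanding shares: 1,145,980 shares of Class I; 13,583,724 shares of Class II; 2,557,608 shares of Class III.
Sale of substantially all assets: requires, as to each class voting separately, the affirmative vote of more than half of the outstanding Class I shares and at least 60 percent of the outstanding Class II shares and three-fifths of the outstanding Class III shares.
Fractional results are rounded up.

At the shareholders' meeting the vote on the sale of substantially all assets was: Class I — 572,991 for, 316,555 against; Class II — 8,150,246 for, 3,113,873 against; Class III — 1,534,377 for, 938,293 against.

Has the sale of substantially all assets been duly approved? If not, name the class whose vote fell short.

Class I: a majority of 1145980 is 572991; 572,991 required, 572,991 in favor — approved.
Class II: 3/5 of 13583724 = 8150234.40, rounded up to 8150235; 8,150,235 required, 8,150,246 in favor — approved.
Class III: 3/5 of 2557608 = 1534564.80, rounded up to 1534565; 1,534,565 required, 1,534,377 in favor — not approved.

Not approved — the Class III shares did not give the required vote.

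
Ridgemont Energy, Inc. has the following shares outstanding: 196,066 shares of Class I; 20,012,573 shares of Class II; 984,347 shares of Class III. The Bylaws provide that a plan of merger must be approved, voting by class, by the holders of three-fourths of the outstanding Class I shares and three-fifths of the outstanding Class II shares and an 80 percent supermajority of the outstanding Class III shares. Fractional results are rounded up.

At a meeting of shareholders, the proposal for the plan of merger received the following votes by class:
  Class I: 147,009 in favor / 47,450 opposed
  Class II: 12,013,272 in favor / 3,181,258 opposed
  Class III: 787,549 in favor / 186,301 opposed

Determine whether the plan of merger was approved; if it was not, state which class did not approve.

Class I: 3/4 of 196066 = 147049.50, rounded up to 147050; 147,050 required, 147,009 in favor — not approved.
Class II: 3/5 of 20012573 = 12007543.80, rounded up to 12007544; 12,007,544 required, 12,013,272 in favor — approved.
Class III: 4/5 of 984347 = 787477.60, rounded up to 787478; 787,478 required, 787,549 in favor — approved.

Not approved — the Class I shares did not give the required vote.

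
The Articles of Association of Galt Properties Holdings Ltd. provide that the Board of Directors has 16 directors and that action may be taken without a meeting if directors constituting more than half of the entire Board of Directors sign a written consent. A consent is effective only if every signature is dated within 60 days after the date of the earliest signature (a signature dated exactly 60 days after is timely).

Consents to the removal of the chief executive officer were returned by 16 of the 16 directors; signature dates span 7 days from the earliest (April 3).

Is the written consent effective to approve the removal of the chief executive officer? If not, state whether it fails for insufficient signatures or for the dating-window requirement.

Signatures required: more than half of 16 — a majority of 16 is 9, so 9 needed; 16 signed. Sufficient.
Dating window: the latest signature is 7 days after the earliest; the limit is 60 days. Within the window.

Effective — both the signature and dating-window requirements are satisfied.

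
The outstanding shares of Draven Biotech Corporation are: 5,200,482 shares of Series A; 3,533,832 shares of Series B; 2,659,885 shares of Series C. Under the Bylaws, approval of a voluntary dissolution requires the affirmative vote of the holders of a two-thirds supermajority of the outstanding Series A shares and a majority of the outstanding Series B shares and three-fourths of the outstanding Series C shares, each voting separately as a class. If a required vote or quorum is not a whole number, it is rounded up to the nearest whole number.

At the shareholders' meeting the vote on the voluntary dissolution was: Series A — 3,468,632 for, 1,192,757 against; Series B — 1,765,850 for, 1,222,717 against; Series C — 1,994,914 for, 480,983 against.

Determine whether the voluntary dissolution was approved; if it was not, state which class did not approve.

Not approved — the Series B shares did not give the required vote.

Series A: 2/3 of 5200482 = 3466988; 3,466,988 required, 3,468,632 in favor — approved.
Series B: a majority of 3533832 is 1766917; 1,766,917 required, 1,765,850 in favor — not approved.
Series C: 3/4 of 2659885 = 1994913.75, rounded up to 1994914; 1,994,914 required, 1,994,914 in favor — approved.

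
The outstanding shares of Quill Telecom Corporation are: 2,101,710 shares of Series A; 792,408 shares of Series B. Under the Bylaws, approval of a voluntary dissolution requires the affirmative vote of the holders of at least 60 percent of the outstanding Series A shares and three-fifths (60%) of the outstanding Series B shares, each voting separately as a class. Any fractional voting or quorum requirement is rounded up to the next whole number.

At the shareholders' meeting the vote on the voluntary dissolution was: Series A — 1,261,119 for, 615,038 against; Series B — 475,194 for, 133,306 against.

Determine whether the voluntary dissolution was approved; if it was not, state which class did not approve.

Not approved — the Series B shares did not give the required vote.

Series A: 3/5 of 2101710 = 1261026; 1,261,026 required, 1,261,119 in favor — approved.
Series B: 3/5 of 792408 = 475444.80, rounded up to 475445; 475,445 required, 475,194 in favor — not approved.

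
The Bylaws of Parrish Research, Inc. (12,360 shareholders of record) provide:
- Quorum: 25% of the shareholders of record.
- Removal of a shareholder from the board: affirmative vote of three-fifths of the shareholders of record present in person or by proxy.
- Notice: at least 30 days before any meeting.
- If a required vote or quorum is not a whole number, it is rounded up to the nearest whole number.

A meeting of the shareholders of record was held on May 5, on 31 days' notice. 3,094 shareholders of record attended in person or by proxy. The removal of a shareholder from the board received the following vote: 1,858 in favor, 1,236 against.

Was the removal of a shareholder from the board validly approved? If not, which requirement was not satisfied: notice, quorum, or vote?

Notice: 31 days given; 30 required. Satisfied.
Quorum: 25% of 12,360 = 3,090; 3,094 present. Satisfied.
Vote: requires three-fifths of those present (3,094); 3/5 of 3094 = 1856.40, rounded up to 1857, so 1,857 needed; 1,858 in favor. Satisfied.

Valid — all requirements satisfied.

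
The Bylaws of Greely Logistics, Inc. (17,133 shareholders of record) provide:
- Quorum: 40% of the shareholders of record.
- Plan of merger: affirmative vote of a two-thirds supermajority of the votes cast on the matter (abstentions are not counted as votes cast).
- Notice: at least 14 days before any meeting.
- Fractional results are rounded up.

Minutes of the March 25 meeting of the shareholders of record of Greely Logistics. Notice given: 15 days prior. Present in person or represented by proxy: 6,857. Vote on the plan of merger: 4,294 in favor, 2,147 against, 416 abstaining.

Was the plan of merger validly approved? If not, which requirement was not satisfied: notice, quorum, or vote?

Valid — all requirements satisfied.

Notice: 15 days given; 14 required. Satisfied.
Quorum: 40% of 17,133 = 6,853.20, rounded up to 6,854; 6,857 present. Satisfied.
Vote: requires two-thirds of the votes cast (6,857 − 416 abstaining = 6,441); 2/3 of 6441 = 4294, so 4,294 needed; 4,294 in favor. Satisfied.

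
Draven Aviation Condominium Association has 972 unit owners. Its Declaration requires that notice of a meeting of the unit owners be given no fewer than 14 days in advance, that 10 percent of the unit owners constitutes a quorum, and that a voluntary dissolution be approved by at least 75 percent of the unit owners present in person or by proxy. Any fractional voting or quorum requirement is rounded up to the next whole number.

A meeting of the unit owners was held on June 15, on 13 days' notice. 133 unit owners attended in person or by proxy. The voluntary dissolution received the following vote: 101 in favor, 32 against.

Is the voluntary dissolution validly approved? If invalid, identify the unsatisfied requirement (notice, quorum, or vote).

Notice: 13 days given; 14 required. Not satisfied.
Quorum: 10% of 972 = 97.20, rounded up to 98; 133 present. Satisfied.
Vote: requires three-fourths of those present (133); 3/4 of 133 = 99.75, rounded up to 100, so 100 needed; 101 in favor. Satisfied.

Invalid — notice requirement not satisfied.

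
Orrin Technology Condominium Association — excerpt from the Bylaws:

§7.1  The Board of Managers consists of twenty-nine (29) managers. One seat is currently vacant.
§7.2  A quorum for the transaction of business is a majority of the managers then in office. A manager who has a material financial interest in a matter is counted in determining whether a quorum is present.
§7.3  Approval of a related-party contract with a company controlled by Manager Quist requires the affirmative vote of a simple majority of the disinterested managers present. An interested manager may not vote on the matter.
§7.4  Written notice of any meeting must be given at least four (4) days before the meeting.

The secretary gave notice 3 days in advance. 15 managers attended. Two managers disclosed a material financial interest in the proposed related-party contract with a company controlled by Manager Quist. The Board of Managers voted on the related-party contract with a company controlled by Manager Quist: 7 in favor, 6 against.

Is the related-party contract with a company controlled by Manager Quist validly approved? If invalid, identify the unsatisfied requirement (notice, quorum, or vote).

Notice: 3 days given; 4 required (3 < 4). Not satisfied.
Quorum: 15 present (interested managers count toward quorum); quorum is 15. Satisfied.
Vote: the related-party contract with a company controlled by Manager Quist requires a majority of the disinterested managers present (15 − 2 = 13). A majority of 13 is 7, so 7 affirmative votes are needed; 7 voted in favor. Satisfied.

Invalid — notice requirement not satisfied.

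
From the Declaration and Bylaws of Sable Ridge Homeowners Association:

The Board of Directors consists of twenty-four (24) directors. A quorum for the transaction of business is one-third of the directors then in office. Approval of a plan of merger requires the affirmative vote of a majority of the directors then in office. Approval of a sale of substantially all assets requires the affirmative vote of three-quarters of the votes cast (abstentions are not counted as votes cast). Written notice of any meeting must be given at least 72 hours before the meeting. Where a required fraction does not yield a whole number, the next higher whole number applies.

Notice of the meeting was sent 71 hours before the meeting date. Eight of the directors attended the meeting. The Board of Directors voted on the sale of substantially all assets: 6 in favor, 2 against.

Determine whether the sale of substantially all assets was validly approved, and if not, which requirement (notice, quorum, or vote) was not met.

Invalid — notice requirement not satisfied.

Notice: 71 hours given; 72 required (71 < 72). Not satisfied.
Quorum: 8 present; quorum is 8. Satisfied.
Vote: the sale of substantially all assets requires three-fourths of the votes cast (8). 3/4 of 8 = 6, so 6 affirmative votes are needed; 6 voted in favor. Satisfied.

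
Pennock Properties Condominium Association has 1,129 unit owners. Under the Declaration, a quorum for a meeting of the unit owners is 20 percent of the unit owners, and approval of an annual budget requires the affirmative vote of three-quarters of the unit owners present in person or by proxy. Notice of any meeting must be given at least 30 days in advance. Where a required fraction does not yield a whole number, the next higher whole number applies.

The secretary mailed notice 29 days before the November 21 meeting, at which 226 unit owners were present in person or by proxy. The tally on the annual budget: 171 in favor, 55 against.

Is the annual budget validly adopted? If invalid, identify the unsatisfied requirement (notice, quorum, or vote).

Notice: 29 days given; 30 required. Not satisfied.
Quorum: 20% of 1,129 = 225.80, rounded up to 226; 226 present. Satisfied.
Vote: requires three-fourths of those present (226); 3/4 of 226 = 169.50, rounded up to 170, so 170 needed; 171 in favor. Satisfied.

Invalid — notice requirement not satisfied.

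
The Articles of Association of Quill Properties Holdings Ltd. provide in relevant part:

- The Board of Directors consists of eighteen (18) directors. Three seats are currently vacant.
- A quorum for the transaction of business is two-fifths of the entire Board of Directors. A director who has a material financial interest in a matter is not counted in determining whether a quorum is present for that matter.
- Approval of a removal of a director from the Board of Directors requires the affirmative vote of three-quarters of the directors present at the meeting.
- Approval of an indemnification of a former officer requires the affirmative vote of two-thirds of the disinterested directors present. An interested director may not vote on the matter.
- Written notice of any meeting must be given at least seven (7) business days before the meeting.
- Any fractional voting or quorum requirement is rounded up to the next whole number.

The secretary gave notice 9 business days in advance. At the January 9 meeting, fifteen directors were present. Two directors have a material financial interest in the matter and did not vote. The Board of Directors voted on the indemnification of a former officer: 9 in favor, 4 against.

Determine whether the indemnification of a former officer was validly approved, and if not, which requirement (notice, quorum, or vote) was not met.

Notice: 9 business days given; 7 required (9 ≥ 7). Satisfied.
Quorum: 15 present, but the 2 interested directors do not count, leaving 13. Quorum is 8. Satisfied.
Vote: the indemnification of a former officer requires two-thirds of the disinterested directors present (15 − 2 = 13). 2/3 of 13 = 8.67, rounded up to 9, so 9 affirmative votes are needed; 9 voted in favor. Satisfied.

Valid — all requirements satisfied.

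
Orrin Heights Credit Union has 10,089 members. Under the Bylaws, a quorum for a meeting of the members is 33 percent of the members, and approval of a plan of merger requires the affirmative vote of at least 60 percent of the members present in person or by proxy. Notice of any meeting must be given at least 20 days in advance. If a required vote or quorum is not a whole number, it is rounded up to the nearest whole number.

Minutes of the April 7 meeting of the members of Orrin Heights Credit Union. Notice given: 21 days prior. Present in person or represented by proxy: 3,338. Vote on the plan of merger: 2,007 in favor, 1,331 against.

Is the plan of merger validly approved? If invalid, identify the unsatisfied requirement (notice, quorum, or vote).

Valid — all requirements satisfied.

Notice: 21 days given; 20 required. Satisfied.
Quorum: 33% of 10,089 = 3,329.37, rounded up to 3,330; 3,338 present. Satisfied.
Vote: requires three-fifths of those present (3,338); 3/5 of 3338 = 2002.80, rounded up to 2003, so 2,003 needed; 2,007 in favor. Satisfied.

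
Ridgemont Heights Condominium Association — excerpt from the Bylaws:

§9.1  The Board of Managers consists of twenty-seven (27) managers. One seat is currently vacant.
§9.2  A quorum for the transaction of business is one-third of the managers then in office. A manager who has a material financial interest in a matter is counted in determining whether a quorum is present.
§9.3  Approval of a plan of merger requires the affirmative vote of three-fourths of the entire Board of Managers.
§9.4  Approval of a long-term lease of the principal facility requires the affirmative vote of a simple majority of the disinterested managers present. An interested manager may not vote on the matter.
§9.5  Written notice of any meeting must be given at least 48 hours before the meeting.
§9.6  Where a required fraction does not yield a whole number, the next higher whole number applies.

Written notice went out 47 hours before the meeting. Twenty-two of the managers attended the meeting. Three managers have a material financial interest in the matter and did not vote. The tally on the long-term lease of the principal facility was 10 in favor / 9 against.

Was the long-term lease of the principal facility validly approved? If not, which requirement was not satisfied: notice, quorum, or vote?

Notice: 47 hours given; 48 required (47 < 48). Not satisfied.
Quorum: 22 present (interested managers count toward quorum); quorum is 9. Satisfied.
Vote: the long-term lease of the principal facility requires a majority of the disinterested managers present (22 − 3 = 19). A majority of 19 is 10, so 10 affirmative votes are needed; 10 voted in favor. Satisfied.

Invalid — notice requirement not satisfied.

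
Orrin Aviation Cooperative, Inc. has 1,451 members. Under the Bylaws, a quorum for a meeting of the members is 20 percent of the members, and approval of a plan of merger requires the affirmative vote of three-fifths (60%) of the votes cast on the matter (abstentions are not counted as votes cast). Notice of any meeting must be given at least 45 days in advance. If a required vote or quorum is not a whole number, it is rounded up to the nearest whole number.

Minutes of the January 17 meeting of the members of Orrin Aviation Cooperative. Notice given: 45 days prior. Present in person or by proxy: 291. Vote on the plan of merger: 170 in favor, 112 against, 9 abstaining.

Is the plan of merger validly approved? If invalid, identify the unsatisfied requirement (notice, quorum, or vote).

Valid — all requirements satisfied.

Notice: 45 days given; 45 required. Satisfied.
Quorum: 20% of 1,451 = 290.20, rounded up to 291; 291 present. Satisfied.
Vote: requires three-fifths of the votes cast (291 − 9 abstaining = 282); 3/5 of 282 = 169.20, rounded up to 170, so 170 needed; 170 in favor. Satisfied.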